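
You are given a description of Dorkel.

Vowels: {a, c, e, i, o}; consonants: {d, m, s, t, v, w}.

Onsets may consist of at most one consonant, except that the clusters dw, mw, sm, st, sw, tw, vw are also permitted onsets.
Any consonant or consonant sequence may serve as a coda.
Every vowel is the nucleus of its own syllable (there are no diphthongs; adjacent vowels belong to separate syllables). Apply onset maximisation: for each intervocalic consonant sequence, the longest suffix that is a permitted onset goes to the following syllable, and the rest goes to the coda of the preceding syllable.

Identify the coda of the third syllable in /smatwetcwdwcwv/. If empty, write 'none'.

Vowels present: a, e, c, c; each is a nucleus, giving 4 syllables.
V1 /a/ – V2 /e/: cluster /tw/ — /tw/ is itself a permitted onset, so the whole cluster goes right; preceding coda = ∅.
V2 /e/ – V3 /c/: just /t/ — single C goes to the following onset.
V3 /c/ – V4 /c/: cluster /wdw/ — the longest permitted-onset suffix is /dw/; onset = /dw/, preceding coda = /w/.
Putting it together: sma.twe.tcw.dwcwv.
Syllable 3 is /tcw/: onset /t/, nucleus /c/, coda /w/.

w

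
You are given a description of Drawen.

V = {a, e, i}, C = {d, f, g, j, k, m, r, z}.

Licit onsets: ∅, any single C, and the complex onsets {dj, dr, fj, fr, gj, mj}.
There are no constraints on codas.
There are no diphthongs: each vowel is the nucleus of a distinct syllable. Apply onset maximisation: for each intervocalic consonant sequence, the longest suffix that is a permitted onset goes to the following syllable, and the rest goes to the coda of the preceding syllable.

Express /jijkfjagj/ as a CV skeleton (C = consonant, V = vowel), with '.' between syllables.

CVCC.CCVCC

The vowels are i, a — 2 nuclei, so 2 syllables.
/i…a/ gap (V1→V2): cluster /jkfj/ — the longest permitted-onset suffix is /fj/; onset = /fj/, preceding coda = /jk/.
So the parse is jijk.fjagj.
Mapping each syllable to C/V: /jijk/ → CVCC, /fjagj/ → CCVCC.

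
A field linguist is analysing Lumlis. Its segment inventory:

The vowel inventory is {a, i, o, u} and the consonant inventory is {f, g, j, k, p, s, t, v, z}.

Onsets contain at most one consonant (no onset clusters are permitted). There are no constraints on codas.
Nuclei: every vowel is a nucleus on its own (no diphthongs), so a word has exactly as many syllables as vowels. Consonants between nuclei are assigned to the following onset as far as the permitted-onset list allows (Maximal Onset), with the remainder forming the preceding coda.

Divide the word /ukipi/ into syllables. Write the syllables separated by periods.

The vowels are u, i, i — 3 nuclei, so 3 syllables.
σ1/σ2 boundary: just /k/ — single C goes to the following onset.
σ2/σ3 boundary: /p/ → onset of the next syllable (single consonants are always licit onsets).

u.ki.pi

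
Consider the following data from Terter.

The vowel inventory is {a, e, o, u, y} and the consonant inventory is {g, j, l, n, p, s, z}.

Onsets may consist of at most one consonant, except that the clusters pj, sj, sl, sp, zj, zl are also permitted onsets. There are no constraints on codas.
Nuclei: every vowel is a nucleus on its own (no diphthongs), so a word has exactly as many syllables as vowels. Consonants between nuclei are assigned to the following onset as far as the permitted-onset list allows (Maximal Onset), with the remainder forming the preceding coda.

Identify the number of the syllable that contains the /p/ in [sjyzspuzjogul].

Nuclei (vowels): y, u, o, u → 4 syllables.
V1 /y/ – V2 /u/: cluster /zsp/ — the longest permitted-onset suffix is /sp/; onset = /sp/, preceding coda = /z/.
V2 /u/ – V3 /o/: cluster /zj/ — /zj/ is itself a permitted onset, so the whole cluster goes right; preceding coda = ∅.
V3 /o/ – V4 /u/: /g/ → onset of the next syllable (single consonants are always licit onsets).
Syllabification: sjyz.spu.zjo.gul.
The /p/ is in the onset of syllable 2 (/spu/).

2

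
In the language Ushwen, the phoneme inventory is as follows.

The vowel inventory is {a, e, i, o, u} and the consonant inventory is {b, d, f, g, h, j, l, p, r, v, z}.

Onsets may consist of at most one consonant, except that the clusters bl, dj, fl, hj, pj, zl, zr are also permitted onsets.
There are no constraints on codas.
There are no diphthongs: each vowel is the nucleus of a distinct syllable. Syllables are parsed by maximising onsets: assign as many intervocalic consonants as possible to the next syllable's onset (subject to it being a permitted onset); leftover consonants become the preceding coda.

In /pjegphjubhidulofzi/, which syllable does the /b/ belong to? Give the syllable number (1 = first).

Nuclei (vowels): e, u, i, u, o, i → 6 syllables.
Between /e/ (V1) and /u/ (V2): /gphj/ splits as /gp/ + /hj/ (/hj/ is the longest suffix that is a licit onset).
Between /u/ (V2) and /i/ (V3): /bh/ splits as /b/ + /h/ (/h/ is the longest suffix that is a licit onset).
Between /i/ (V3) and /u/ (V4): /d/ → onset of the next syllable (single consonants are always licit onsets).
Between /u/ (V4) and /o/ (V5): /l/ is a single consonant, so it becomes the next onset.
Between /o/ (V5) and /i/ (V6): /fz/; trying suffixes from longest down, /z/ is the first permitted one, so coda /f/ | onset /z/.
So the parse is pjegp.hjub.hi.du.lof.zi.
The /b/ is in the coda of syllable 2 (/hjub/).

2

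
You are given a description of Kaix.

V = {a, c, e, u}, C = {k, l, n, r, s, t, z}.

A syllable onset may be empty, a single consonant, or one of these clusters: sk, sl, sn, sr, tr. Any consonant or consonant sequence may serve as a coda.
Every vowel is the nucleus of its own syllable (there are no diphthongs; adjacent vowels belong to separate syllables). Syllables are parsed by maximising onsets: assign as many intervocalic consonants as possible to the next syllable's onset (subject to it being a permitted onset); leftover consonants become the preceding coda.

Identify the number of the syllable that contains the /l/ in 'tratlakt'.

2

Nuclei (vowels): a, a → 2 syllables.
σ1/σ2 boundary: cluster /tl/ — the longest permitted-onset suffix is /l/; onset = /l/, preceding coda = /t/.
Putting it together: trat.lakt.
The /l/ is in the onset of syllable 2 (/lakt/).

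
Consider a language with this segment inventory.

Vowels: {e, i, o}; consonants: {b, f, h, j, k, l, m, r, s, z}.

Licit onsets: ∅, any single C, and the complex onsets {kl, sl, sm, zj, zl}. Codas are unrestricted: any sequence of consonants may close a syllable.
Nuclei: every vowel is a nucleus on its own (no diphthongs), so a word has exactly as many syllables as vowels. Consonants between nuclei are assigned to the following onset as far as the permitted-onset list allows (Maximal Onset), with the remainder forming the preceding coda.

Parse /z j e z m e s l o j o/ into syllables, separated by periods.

zjez.me.slo.jo

Vowels present: e, e, o, o; each is a nucleus, giving 4 syllables.
/e…e/ gap (V1→V2): /zm/; trying suffixes from longest down, /m/ is the first permitted one, so coda /z/ | onset /m/.
/e…o/ gap (V2→V3): cluster /sl/ — /sl/ is itself a permitted onset, so the whole cluster goes right; preceding coda = ∅.
/o…o/ gap (V3→V4): just /j/ — single C goes to the following onset.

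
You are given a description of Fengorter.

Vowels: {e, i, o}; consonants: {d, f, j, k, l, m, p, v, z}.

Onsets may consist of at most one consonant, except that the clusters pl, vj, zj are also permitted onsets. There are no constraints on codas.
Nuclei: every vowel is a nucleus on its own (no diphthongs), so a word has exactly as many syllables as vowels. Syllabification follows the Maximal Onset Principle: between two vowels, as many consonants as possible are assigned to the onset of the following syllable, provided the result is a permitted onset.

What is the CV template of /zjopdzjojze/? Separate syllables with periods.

The vowels are o, o, e — 3 nuclei, so 3 syllables.
V1 /o/ – V2 /o/: /pdzj/ splits as /pd/ + /zj/ (/zj/ is the longest suffix that is a licit onset).
V2 /o/ – V3 /e/: /jz/; trying suffixes from longest down, /z/ is the first permitted one, so coda /j/ | onset /z/.
So the parse is zjopd.zjoj.ze.
Mapping each syllable to C/V: /zjopd/ → CCVCC, /zjoj/ → CCVC, /ze/ → CV.

CCVCC.CCVC.CV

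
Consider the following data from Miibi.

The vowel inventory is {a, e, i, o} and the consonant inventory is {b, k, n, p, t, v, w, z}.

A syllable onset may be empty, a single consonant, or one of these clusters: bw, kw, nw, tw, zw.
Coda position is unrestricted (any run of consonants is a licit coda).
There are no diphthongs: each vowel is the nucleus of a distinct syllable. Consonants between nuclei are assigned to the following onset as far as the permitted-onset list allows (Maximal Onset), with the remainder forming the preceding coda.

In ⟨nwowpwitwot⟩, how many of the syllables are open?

Nuclei (vowels): o, i, o → 3 syllables.
Between /o/ (V1) and /i/ (V2): /wpw/; trying suffixes from longest down, /w/ is the first permitted one, so coda /wp/ | onset /w/.
Between /i/ (V2) and /o/ (V3): cluster /tw/ — /tw/ is itself a permitted onset, so the whole cluster goes right; preceding coda = ∅.
Syllabification: nwowp.wi.twot.
Classifying each syllable: /nwowp/ (closed), /wi/ (open), /twot/ (closed).
Open syllables: 1.

1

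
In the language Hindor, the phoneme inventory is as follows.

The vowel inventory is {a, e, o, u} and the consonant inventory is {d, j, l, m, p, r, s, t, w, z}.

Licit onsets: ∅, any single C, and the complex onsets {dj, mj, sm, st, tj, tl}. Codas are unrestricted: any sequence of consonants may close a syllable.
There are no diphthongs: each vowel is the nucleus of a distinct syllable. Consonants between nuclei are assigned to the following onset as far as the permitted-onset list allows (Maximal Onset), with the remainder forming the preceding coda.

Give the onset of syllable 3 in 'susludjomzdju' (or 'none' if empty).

The vowels are u, u, o, u — 4 nuclei, so 4 syllables.
Between /u/ (V1) and /u/ (V2): /sl/; trying suffixes from longest down, /l/ is the first permitted one, so coda /s/ | onset /l/.
Between /u/ (V2) and /o/ (V3): /dj/ is a licit onset in full, so it all attaches to the next syllable.
Between /o/ (V3) and /u/ (V4): cluster /mzdj/ — the longest permitted-onset suffix is /dj/; onset = /dj/, preceding coda = /mz/.
Result: sus.lu.djomz.dju.
Syllable 3 is /djomz/: onset /dj/, nucleus /o/, coda /mz/.

dj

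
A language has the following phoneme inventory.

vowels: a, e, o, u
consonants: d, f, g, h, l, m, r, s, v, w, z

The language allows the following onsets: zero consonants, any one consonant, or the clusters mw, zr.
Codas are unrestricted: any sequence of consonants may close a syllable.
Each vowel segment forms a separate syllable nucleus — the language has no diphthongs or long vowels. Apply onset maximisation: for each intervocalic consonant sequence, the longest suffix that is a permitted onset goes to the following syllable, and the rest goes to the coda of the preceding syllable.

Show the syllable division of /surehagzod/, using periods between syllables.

Nuclei (vowels): u, e, a, o → 4 syllables.
Between /u/ (V1) and /e/ (V2): just /r/ — single C goes to the following onset.
Between /e/ (V2) and /a/ (V3): just /h/ — single C goes to the following onset.
Between /a/ (V3) and /o/ (V4): /gz/; trying suffixes from longest down, /z/ is the first permitted one, so coda /g/ | onset /z/.

su.re.hag.zod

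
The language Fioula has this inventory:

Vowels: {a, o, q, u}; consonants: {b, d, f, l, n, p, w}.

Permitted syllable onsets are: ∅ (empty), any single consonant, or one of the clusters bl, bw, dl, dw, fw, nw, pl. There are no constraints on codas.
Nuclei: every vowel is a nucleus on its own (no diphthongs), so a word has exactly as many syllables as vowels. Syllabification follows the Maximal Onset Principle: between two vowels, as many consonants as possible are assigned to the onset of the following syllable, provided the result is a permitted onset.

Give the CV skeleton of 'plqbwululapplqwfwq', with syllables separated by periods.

CCV.CCV.CV.CVC.CCVC.CCV

Nuclei (vowels): q, u, u, a, q, q → 6 syllables.
/q…u/ gap (V1→V2): /bw/ is a licit onset in full, so it all attaches to the next syllable.
/u…u/ gap (V2→V3): /l/ → onset of the next syllable (single consonants are always licit onsets).
/u…a/ gap (V3→V4): /l/ is a single consonant, so it becomes the next onset.
/a…q/ gap (V4→V5): /ppl/ — longest licit onset from the right is /pl/, leaving /p/ as coda.
/q…q/ gap (V5→V6): cluster /wfw/ — the longest permitted-onset suffix is /fw/; onset = /fw/, preceding coda = /w/.
So the parse is plq.bwu.lu.lap.plqw.fwq.
Mapping each syllable to C/V: /plq/ → CCV, /bwu/ → CCV, /lu/ → CV, /lap/ → CVC, /plqw/ → CCVC, /fwq/ → CCV.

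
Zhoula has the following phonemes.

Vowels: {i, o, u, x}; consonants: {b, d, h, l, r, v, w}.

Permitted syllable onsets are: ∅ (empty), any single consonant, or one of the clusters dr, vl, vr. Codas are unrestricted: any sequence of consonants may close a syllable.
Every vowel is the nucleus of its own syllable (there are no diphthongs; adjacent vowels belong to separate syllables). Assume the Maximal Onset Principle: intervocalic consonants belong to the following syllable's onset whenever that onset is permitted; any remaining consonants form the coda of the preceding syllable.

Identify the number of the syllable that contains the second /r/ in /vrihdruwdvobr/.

Nuclei (vowels): i, u, o → 3 syllables.
Between /i/ (V1) and /u/ (V2): /hdr/; trying suffixes from longest down, /dr/ is the first permitted one, so coda /h/ | onset /dr/.
Between /u/ (V2) and /o/ (V3): /wdv/; trying suffixes from longest down, /v/ is the first permitted one, so coda /wd/ | onset /v/.
Putting it together: vrih.druwd.vobr.
The second /r/ is in the onset of syllable 2 (/druwd/).

2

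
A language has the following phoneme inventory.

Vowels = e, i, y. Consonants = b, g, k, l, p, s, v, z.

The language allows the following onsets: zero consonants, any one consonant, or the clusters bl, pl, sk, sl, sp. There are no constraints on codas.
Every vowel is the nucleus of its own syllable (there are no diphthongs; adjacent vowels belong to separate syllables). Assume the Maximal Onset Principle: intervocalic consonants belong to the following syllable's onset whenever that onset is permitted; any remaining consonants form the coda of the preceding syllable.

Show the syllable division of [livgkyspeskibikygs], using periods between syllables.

livg.ky.spe.ski.bi.kygs

Nuclei (vowels): i, y, e, i, i, y → 6 syllables.
σ1/σ2 boundary: /vgk/ splits as /vg/ + /k/ (/k/ is the longest suffix that is a licit onset).
σ2/σ3 boundary: /sp/ is a licit onset in full, so it all attaches to the next syllable.
σ3/σ4 boundary: cluster /sk/ — /sk/ is itself a permitted onset, so the whole cluster goes right; preceding coda = ∅.
σ4/σ5 boundary: /b/ is a single consonant, so it becomes the next onset.
σ5/σ6 boundary: /k/ is a single consonant, so it becomes the next onset.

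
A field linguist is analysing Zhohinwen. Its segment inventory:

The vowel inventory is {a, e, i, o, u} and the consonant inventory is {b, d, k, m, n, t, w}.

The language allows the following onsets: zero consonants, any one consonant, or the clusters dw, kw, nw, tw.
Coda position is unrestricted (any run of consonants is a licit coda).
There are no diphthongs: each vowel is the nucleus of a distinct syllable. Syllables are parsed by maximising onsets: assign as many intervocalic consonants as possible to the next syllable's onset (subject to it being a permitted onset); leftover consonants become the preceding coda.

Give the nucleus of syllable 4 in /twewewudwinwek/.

The vowels are e, e, u, i, e — 5 nuclei, so 5 syllables.
The fourth nucleus (vowel 4 from the left) is /i/.

i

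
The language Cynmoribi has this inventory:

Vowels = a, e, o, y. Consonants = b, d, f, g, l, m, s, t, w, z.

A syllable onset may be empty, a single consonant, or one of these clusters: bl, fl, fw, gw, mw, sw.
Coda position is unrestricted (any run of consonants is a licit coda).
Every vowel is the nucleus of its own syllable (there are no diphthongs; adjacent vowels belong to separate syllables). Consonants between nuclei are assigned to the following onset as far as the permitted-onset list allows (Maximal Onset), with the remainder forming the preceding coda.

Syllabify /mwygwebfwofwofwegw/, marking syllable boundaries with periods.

The vowels are y, e, o, o, e — 5 nuclei, so 5 syllables.
Between /y/ (V1) and /e/ (V2): /gw/ — entire cluster is a permitted onset → onset /gw/, coda ∅.
Between /e/ (V2) and /o/ (V3): /bfw/ — longest licit onset from the right is /fw/, leaving /b/ as coda.
Between /o/ (V3) and /o/ (V4): cluster /fw/ — /fw/ is itself a permitted onset, so the whole cluster goes right; preceding coda = ∅.
Between /o/ (V4) and /e/ (V5): /fw/ is a licit onset in full, so it all attaches to the next syllable.

mwy.gweb.fwo.fwo.fwegw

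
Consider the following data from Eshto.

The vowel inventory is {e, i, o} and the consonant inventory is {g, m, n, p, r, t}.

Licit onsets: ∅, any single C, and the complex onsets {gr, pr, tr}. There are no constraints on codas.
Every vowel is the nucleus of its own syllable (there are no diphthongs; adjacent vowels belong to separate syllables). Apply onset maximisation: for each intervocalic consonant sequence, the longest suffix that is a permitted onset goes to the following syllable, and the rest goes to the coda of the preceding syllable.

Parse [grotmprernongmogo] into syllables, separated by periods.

Vowels present: o, e, o, o, o; each is a nucleus, giving 5 syllables.
/o…e/ gap (V1→V2): /tmpr/; trying suffixes from longest down, /pr/ is the first permitted one, so coda /tm/ | onset /pr/.
/e…o/ gap (V2→V3): /rn/ — longest licit onset from the right is /n/, leaving /r/ as coda.
/o…o/ gap (V3→V4): cluster /ngm/ — the longest permitted-onset suffix is /m/; onset = /m/, preceding coda = /ng/.
/o…o/ gap (V4→V5): /g/ → onset of the next syllable (single consonants are always licit onsets).

grotm.prer.nong.mo.go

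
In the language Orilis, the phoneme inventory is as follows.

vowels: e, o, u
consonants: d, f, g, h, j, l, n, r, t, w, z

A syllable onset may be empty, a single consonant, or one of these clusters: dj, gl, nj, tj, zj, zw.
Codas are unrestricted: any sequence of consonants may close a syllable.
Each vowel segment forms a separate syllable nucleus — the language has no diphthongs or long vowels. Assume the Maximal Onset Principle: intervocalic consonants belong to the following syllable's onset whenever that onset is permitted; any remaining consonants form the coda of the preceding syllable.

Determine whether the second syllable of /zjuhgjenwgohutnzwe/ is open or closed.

closed

Nuclei (vowels): u, e, o, u, e → 5 syllables.
V1 /u/ – V2 /e/: /hgj/ splits as /hg/ + /j/ (/j/ is the longest suffix that is a licit onset).
V2 /e/ – V3 /o/: /nwg/ splits as /nw/ + /g/ (/g/ is the longest suffix that is a licit onset).
V3 /o/ – V4 /u/: /h/ is a single consonant, so it becomes the next onset.
V4 /u/ – V5 /e/: /tnzw/ — longest licit onset from the right is /zw/, leaving /tn/ as coda.
Syllabification: zjuhg.jenw.go.hutn.zwe.
Syllable 2 is /jenw/ with coda /nw/, so it is closed.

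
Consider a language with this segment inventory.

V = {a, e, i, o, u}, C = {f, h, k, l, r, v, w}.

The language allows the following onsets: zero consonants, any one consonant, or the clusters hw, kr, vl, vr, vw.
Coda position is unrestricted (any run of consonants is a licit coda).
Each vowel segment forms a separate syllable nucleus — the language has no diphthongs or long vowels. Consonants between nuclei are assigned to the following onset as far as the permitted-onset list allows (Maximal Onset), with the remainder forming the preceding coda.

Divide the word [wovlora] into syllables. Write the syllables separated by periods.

wo.vlo.ra

Vowels present: o, o, a; each is a nucleus, giving 3 syllables.
V1 /o/ – V2 /o/: /vl/ is a licit onset in full, so it all attaches to the next syllable.
V2 /o/ – V3 /a/: /r/ → onset of the next syllable (single consonants are always licit onsets).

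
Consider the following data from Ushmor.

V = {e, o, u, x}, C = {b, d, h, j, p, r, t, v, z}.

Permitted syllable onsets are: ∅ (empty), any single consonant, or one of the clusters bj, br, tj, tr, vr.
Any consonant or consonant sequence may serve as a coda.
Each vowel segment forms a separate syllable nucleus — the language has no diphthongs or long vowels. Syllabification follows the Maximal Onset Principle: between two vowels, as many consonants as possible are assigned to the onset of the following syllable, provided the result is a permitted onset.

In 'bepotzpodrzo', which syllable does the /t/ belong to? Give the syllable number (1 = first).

2

Vowels present: e, o, o, o; each is a nucleus, giving 4 syllables.
σ1/σ2 boundary: /p/ → onset of the next syllable (single consonants are always licit onsets).
σ2/σ3 boundary: /tzp/ — longest licit onset from the right is /p/, leaving /tz/ as coda.
σ3/σ4 boundary: /drz/ splits as /dr/ + /z/ (/z/ is the longest suffix that is a licit onset).
Syllabification: be.potz.podr.zo.
The /t/ is in the coda of syllable 2 (/potz/).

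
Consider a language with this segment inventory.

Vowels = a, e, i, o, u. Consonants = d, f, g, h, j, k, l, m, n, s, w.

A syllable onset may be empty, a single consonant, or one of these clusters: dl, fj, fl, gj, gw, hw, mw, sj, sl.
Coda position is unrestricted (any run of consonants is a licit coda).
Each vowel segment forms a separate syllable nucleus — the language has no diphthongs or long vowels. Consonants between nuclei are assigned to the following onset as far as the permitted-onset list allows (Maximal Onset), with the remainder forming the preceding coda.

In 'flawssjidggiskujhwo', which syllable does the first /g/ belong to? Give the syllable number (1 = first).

Nuclei (vowels): a, i, i, u, o → 5 syllables.
V1 /a/ – V2 /i/: cluster /wssj/ — the longest permitted-onset suffix is /sj/; onset = /sj/, preceding coda = /ws/.
V2 /i/ – V3 /i/: /dgg/ splits as /dg/ + /g/ (/g/ is the longest suffix that is a licit onset).
V3 /i/ – V4 /u/: /sk/ splits as /s/ + /k/ (/k/ is the longest suffix that is a licit onset).
V4 /u/ – V5 /o/: /jhw/ — longest licit onset from the right is /hw/, leaving /j/ as coda.
Putting it together: flaws.sjidg.gis.kuj.hwo.
The first /g/ is in the coda of syllable 2 (/sjidg/).

2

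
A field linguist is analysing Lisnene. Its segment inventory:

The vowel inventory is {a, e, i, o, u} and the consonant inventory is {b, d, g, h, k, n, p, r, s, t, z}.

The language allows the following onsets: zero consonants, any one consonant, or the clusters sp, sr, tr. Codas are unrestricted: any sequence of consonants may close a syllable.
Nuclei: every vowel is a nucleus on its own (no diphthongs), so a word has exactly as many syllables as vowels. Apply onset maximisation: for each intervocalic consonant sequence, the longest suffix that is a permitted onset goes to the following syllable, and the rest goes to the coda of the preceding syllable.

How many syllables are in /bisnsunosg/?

Nuclei (vowels): i, u, o → 3 syllables.

3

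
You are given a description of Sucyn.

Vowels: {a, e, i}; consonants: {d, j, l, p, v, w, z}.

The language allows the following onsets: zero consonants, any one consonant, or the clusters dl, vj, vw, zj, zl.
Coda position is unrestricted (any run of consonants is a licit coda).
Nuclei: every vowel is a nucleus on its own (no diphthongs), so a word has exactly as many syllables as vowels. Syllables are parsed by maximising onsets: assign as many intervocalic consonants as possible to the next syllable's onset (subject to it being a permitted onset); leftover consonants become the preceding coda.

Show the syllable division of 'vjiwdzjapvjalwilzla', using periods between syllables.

vjiwd.zjap.vjal.wil.zla

Vowels present: i, a, a, i, a; each is a nucleus, giving 5 syllables.
/i…a/ gap (V1→V2): /wdzj/ splits as /wd/ + /zj/ (/zj/ is the longest suffix that is a licit onset).
/a…a/ gap (V2→V3): /pvj/; trying suffixes from longest down, /vj/ is the first permitted one, so coda /p/ | onset /vj/.
/a…i/ gap (V3→V4): /lw/ splits as /l/ + /w/ (/w/ is the longest suffix that is a licit onset).
/i…a/ gap (V4→V5): /lzl/ splits as /l/ + /zl/ (/zl/ is the longest suffix that is a licit onset).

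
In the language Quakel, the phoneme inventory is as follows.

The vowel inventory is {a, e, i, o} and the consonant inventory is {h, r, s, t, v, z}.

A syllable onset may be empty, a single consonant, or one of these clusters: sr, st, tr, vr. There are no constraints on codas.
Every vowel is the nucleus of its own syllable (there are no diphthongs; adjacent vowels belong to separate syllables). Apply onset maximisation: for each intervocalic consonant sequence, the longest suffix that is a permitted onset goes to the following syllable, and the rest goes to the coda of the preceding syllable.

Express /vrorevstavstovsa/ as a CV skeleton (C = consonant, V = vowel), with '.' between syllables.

CCV.CVC.CCVC.CCVC.CV

The vowels are o, e, a, o, a — 5 nuclei, so 5 syllables.
Between /o/ (V1) and /e/ (V2): just /r/ — single C goes to the following onset.
Between /e/ (V2) and /a/ (V3): /vst/ splits as /v/ + /st/ (/st/ is the longest suffix that is a licit onset).
Between /a/ (V3) and /o/ (V4): /vst/; trying suffixes from longest down, /st/ is the first permitted one, so coda /v/ | onset /st/.
Between /o/ (V4) and /a/ (V5): /vs/; trying suffixes from longest down, /s/ is the first permitted one, so coda /v/ | onset /s/.
Result: vro.rev.stav.stov.sa.
Mapping each syllable to C/V: /vro/ → CCV, /rev/ → CVC, /stav/ → CCVC, /stov/ → CCVC, /sa/ → CV.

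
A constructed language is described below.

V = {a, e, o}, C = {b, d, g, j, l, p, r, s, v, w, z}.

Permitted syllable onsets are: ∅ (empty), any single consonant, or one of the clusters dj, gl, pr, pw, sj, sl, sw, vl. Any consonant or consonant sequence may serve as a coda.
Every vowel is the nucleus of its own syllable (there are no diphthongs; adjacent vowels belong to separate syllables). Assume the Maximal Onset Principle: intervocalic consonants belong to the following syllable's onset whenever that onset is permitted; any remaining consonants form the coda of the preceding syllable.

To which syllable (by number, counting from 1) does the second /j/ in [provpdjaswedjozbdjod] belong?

4

The vowels are o, a, e, o, o — 5 nuclei, so 5 syllables.
Between /o/ (V1) and /a/ (V2): /vpdj/ — longest licit onset from the right is /dj/, leaving /vp/ as coda.
Between /a/ (V2) and /e/ (V3): cluster /sw/ — /sw/ is itself a permitted onset, so the whole cluster goes right; preceding coda = ∅.
Between /e/ (V3) and /o/ (V4): /dj/ — entire cluster is a permitted onset → onset /dj/, coda ∅.
Between /o/ (V4) and /o/ (V5): /zbdj/; trying suffixes from longest down, /dj/ is the first permitted one, so coda /zb/ | onset /dj/.
Syllabification: provp.dja.swe.djozb.djod.
The second /j/ is in the onset of syllable 4 (/djozb/).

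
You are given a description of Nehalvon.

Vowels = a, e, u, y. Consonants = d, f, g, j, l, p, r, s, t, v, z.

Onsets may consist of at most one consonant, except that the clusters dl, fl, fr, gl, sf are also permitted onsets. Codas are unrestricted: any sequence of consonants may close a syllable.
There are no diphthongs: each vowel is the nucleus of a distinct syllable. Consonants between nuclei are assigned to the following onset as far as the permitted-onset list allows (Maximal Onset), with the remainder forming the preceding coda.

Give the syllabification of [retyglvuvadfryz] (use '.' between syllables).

The vowels are e, y, u, a, y — 5 nuclei, so 5 syllables.
Between /e/ (V1) and /y/ (V2): just /t/ — single C goes to the following onset.
Between /y/ (V2) and /u/ (V3): /glv/ — longest licit onset from the right is /v/, leaving /gl/ as coda.
Between /u/ (V3) and /a/ (V4): /v/ is a single consonant, so it becomes the next onset.
Between /a/ (V4) and /y/ (V5): cluster /dfr/ — the longest permitted-onset suffix is /fr/; onset = /fr/, preceding coda = /d/.

re.tygl.vu.vad.fryz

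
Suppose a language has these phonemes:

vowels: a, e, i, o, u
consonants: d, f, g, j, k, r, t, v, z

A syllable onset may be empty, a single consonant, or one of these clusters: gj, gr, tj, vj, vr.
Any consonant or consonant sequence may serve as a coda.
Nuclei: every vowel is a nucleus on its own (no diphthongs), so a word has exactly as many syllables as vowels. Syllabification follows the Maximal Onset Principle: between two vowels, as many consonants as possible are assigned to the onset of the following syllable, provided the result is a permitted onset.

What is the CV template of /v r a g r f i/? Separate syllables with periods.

Nuclei (vowels): a, i → 2 syllables.
V1 /a/ – V2 /i/: cluster /grf/ — the longest permitted-onset suffix is /f/; onset = /f/, preceding coda = /gr/.
So the parse is vragr.fi.
Mapping each syllable to C/V: /vragr/ → CCVCC, /fi/ → CV.

CCVCC.CV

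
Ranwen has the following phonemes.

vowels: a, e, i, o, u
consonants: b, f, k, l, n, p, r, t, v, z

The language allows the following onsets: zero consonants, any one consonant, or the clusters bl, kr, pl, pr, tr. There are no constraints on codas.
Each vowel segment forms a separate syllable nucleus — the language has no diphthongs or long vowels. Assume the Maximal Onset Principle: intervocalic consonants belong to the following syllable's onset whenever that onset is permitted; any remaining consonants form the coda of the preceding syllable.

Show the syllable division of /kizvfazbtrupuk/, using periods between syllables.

kizv.fazb.tru.puk

Nuclei (vowels): i, a, u, u → 4 syllables.
/i…a/ gap (V1→V2): /zvf/ — longest licit onset from the right is /f/, leaving /zv/ as coda.
/a…u/ gap (V2→V3): /zbtr/ — longest licit onset from the right is /tr/, leaving /zb/ as coda.
/u…u/ gap (V3→V4): /p/ is a single consonant, so it becomes the next onset.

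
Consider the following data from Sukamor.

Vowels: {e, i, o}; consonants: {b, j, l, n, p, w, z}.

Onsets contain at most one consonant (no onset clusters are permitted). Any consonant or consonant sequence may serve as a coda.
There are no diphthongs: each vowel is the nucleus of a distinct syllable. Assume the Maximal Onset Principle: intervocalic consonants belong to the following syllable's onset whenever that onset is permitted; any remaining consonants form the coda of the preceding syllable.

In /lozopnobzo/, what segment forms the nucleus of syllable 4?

o

The vowels are o, o, o, o — 4 nuclei, so 4 syllables.
The fourth nucleus (vowel 4 from the left) is /o/.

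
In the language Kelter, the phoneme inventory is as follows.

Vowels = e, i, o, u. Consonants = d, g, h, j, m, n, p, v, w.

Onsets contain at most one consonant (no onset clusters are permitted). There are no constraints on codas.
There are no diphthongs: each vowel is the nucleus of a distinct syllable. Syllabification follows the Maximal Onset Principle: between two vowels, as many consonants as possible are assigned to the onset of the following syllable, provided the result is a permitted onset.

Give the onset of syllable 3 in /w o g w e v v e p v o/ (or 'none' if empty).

v

The vowels are o, e, e, o — 4 nuclei, so 4 syllables.
V1 /o/ – V2 /e/: /gw/; trying suffixes from longest down, /w/ is the first permitted one, so coda /g/ | onset /w/.
V2 /e/ – V3 /e/: /vv/ — longest licit onset from the right is /v/, leaving /v/ as coda.
V3 /e/ – V4 /o/: /pv/; trying suffixes from longest down, /v/ is the first permitted one, so coda /p/ | onset /v/.
Syllabification: wog.wev.vep.vo.
Syllable 3 is /vep/: onset /v/, nucleus /e/, coda /p/.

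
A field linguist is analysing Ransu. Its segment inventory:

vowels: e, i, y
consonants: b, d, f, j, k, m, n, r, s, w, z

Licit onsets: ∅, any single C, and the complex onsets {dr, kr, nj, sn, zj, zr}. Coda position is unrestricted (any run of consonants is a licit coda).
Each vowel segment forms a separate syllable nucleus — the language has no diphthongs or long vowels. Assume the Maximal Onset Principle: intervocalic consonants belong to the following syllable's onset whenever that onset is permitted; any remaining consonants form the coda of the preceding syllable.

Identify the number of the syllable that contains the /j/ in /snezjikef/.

Vowels present: e, i, e; each is a nucleus, giving 3 syllables.
σ1/σ2 boundary: cluster /zj/ — /zj/ is itself a permitted onset, so the whole cluster goes right; preceding coda = ∅.
σ2/σ3 boundary: just /k/ — single C goes to the following onset.
Putting it together: sne.zji.kef.
The /j/ is in the onset of syllable 2 (/zji/).

2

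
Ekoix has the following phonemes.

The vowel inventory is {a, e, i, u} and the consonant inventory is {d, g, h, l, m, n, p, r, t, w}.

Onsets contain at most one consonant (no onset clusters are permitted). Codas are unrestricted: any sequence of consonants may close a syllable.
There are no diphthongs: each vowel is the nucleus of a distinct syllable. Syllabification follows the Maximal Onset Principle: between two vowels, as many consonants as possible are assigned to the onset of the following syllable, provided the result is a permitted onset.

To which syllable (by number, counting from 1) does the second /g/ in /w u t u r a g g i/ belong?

The vowels are u, u, a, i — 4 nuclei, so 4 syllables.
Between /u/ (V1) and /u/ (V2): /t/ is a single consonant, so it becomes the next onset.
Between /u/ (V2) and /a/ (V3): just /r/ — single C goes to the following onset.
Between /a/ (V3) and /i/ (V4): /gg/ splits as /g/ + /g/ (/g/ is the longest suffix that is a licit onset).
Result: wu.tu.rag.gi.
The second /g/ is in the onset of syllable 4 (/gi/).

4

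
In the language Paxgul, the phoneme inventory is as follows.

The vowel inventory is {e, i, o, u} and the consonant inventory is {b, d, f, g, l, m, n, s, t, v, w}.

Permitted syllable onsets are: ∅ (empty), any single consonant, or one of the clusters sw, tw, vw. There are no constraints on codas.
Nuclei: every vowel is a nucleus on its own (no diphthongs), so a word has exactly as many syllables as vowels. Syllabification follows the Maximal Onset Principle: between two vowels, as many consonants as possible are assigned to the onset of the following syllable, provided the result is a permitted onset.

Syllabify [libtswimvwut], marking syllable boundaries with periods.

Nuclei (vowels): i, i, u → 3 syllables.
σ1/σ2 boundary: /btsw/ — longest licit onset from the right is /sw/, leaving /bt/ as coda.
σ2/σ3 boundary: cluster /mvw/ — the longest permitted-onset suffix is /vw/; onset = /vw/, preceding coda = /m/.

libt.swim.vwut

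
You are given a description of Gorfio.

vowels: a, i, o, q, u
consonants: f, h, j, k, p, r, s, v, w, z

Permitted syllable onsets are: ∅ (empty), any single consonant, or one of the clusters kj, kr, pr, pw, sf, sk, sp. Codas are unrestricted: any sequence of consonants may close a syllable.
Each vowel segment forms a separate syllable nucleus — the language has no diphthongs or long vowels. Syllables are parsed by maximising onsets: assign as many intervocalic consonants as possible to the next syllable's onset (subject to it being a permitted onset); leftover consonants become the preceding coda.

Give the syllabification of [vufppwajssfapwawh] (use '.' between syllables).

Vowels present: u, a, a, a; each is a nucleus, giving 4 syllables.
σ1/σ2 boundary: /fppw/ — longest licit onset from the right is /pw/, leaving /fp/ as coda.
σ2/σ3 boundary: cluster /jssf/ — the longest permitted-onset suffix is /sf/; onset = /sf/, preceding coda = /js/.
σ3/σ4 boundary: /pw/ is a licit onset in full, so it all attaches to the next syllable.

vufp.pwajs.sfa.pwawh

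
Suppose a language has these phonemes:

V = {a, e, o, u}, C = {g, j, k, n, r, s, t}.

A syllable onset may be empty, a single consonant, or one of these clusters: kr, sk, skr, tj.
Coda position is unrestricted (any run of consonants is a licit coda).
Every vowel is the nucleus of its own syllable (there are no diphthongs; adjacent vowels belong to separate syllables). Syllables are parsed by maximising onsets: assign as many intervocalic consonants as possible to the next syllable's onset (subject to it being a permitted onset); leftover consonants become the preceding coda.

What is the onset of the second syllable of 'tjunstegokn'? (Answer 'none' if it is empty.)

Nuclei (vowels): u, e, o → 3 syllables.
V1 /u/ – V2 /e/: /nst/; trying suffixes from longest down, /t/ is the first permitted one, so coda /ns/ | onset /t/.
V2 /e/ – V3 /o/: /g/ → onset of the next syllable (single consonants are always licit onsets).
Putting it together: tjuns.te.gokn.
Syllable 2 is /te/: onset /t/, nucleus /e/, coda ∅.

t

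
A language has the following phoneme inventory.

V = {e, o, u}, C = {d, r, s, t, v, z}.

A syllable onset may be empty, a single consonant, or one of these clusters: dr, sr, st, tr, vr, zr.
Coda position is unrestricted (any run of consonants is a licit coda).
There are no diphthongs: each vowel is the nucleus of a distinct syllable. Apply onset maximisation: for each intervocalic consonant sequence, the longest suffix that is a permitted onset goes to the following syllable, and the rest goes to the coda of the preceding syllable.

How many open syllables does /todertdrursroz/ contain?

Vowels present: o, e, u, o; each is a nucleus, giving 4 syllables.
Between /o/ (V1) and /e/ (V2): /d/ → onset of the next syllable (single consonants are always licit onsets).
Between /e/ (V2) and /u/ (V3): /rtdr/ — longest licit onset from the right is /dr/, leaving /rt/ as coda.
Between /u/ (V3) and /o/ (V4): /rsr/; trying suffixes from longest down, /sr/ is the first permitted one, so coda /r/ | onset /sr/.
Result: to.dert.drur.sroz.
Classifying each syllable: /to/ (open), /dert/ (closed), /drur/ (closed), /sroz/ (closed).
Open syllables: 1.

1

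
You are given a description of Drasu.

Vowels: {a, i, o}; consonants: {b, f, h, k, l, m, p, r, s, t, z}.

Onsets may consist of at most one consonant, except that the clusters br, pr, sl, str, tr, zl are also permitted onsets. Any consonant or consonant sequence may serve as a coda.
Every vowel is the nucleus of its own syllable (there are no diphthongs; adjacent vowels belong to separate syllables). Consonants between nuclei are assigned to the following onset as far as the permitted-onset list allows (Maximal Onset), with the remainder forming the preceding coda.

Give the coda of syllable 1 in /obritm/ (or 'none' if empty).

none

The vowels are o, i — 2 nuclei, so 2 syllables.
V1 /o/ – V2 /i/: /br/ is a licit onset in full, so it all attaches to the next syllable.
Putting it together: o.britm.
Syllable 1 is /o/: onset ∅, nucleus /o/, coda ∅.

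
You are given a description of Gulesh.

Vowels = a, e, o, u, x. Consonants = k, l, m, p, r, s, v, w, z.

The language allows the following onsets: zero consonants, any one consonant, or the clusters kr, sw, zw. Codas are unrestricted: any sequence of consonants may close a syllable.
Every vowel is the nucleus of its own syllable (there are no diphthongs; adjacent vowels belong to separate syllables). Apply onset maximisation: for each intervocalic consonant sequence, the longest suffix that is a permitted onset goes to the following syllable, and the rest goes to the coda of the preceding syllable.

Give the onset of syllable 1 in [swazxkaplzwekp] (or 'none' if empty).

Vowels present: a, x, a, e; each is a nucleus, giving 4 syllables.
Between /a/ (V1) and /x/ (V2): /z/ is a single consonant, so it becomes the next onset.
Between /x/ (V2) and /a/ (V3): just /k/ — single C goes to the following onset.
Between /a/ (V3) and /e/ (V4): cluster /plzw/ — the longest permitted-onset suffix is /zw/; onset = /zw/, preceding coda = /pl/.
So the parse is swa.zx.kapl.zwekp.
Syllable 1 is /swa/: onset /sw/, nucleus /a/, coda ∅.

sw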